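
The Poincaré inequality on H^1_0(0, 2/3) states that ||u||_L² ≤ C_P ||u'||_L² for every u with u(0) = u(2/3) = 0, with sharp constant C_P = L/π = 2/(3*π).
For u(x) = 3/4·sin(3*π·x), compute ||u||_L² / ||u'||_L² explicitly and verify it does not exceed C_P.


||u||_L² / ||u'||_L² = 1/(3*π) < C_P = 2/(3*π).

u(x) = 3/4·sin(3*π·x), so u'(x) = 9*π*cos(3*π*x)/4.
Writing u(x) = A·sin(kπx/L) with A = 3/4 and k = 2, use ∫_0^L sin²(kπx/L) dx = L/2 and ∫_0^L cos²(kπx/L) dx = L/2.
u² = 9/16·sin²(3*π·x) and (u')² = 81*π^2/16·cos²(3*π·x), and each of sin², cos² integrates to L/2 = 1/3 over (0, 2/3).
∫_0^2/3 u² dx = 3/16, so ||u||_L² = sqrt(3)/4.
∫_0^2/3 (u')² dx = 27*π^2/16, so ||u'||_L² = 3*sqrt(3)*π/4.
Ratio ||u||_L² / ||u'||_L² = 1/(3*π).
Sharp Poincaré constant on H^1_0(0, 2/3) is C_P = L/π = 2/(3*π), achieved by sin(3*π/2·x).
This is the k = 2 harmonic; the ratio L/(kπ) is strictly less than C_P = L/π, consistent with the sharp inequality ||u||_L² ≤ C_P ||u'||_L².


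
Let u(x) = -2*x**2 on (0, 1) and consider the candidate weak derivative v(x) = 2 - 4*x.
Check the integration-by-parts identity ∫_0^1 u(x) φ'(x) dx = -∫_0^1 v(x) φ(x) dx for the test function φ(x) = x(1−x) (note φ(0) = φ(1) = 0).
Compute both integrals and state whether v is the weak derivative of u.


LHS = 1/3, RHS = 0. No, v is not the weak derivative of u.

u(x) = -2*x**2, classical derivative u'(x) = -4*x.
φ(x) = x(1−x), so φ'(x) = 1 - 2*x.
Note φ(0) = φ(1) = 0, so the boundary term u·φ vanishes.
LHS = ∫_0^1 u(x) φ'(x) dx = ∫_0^1 (4*x^3 - 2*x^2) dx. Term by term:
  ∫_0^1 4*x^3 dx = 1;  ∫_0^1 -2*x^2 dx = -2/3.
Sum: 1 − 2/3 = 1/3.
So LHS = 1/3.
∫_0^1 v(x) φ(x) dx = ∫_0^1 (4*x^3 - 6*x^2 + 2*x) dx. Term by term:
  ∫_0^1 4*x^3 dx = 1;  ∫_0^1 -6*x^2 dx = -2;  ∫_0^1 2*x dx = 1.
Sum: 1 − 2 + 1 = 0.
So RHS = -∫_0^1 v(x) φ(x) dx = 0.
LHS − RHS = 1/3 ≠ 0, so the identity fails.
(For a valid weak derivative the identity must hold for EVERY test function, in particular this one. The failure shows v is NOT the weak derivative of u.)
Correct weak derivative would be u'(x) = -4*x.


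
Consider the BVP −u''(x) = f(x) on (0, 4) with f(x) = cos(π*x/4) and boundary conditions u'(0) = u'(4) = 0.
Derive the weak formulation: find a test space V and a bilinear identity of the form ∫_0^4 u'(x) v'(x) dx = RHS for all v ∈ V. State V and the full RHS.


V = H^1(0, 4) (no boundary constraint on v; u is determined up to an additive constant); weak form: ∫_0^4 u'v' dx = ∫_0^4 (cos(π*x/4)) v dx for all v ∈ V.

Multiply both sides by a test function v and integrate from 0 to 4:
  ∫_0^4 −u''(x) v(x) dx = ∫_0^4 f(x) v(x) dx.
Integrate the LHS by parts once:
  ∫_0^4 −u'' v dx = −[u'(x) v(x)]_0^4 + ∫_0^4 u'(x) v'(x) dx.
Thus ∫_0^4 u'(x) v'(x) dx = ∫_0^4 f(x) v(x) dx + [u'(x) v(x)]_0^4.
Choose V so that boundary terms are either known or forced to vanish.
u has homogeneous Neumann: u'(0) = u'(4) = 0. So [u' v]_0^4 = 0·v(4) − 0·v(0) = 0 for any v; take V = H^1(0, 4).
Weak formulation: find u (satisfying any essential BC) such that ∫_0^4 u'(x) v'(x) dx = ∫_0^4 f v dx for all v ∈ V (homogeneous Neumann, so boundary terms vanish).
Substituting f(x) = cos(π*x/4), the right-hand side is ∫_0^4 (cos(π*x/4)) v dx.
Compatibility check (pure Neumann): taking v ≡ 1 ∈ V gives 0 = ∫_0^4 f dx + (0) − (0), i.e. ∫_0^4 f dx must equal u'(0) − u'(4) = 0. Indeed ∫_0^4 (cos(π*x/4)) dx = 0, so the data are compatible. The solution is then unique only up to an additive constant (fix it e.g. by requiring ∫_0^4 u dx = 0).


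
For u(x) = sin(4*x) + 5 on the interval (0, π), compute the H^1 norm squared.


||u||_{H^1(0,π)}^2 = 67*π/2

u'(x) = 4*cos(4*x).
Expand u² and (u')² and integrate term by term on (0, π), using: for integers n ≥ 1, ∫_0^π sin²(nx) dx = ∫_0^π cos²(nx) dx = π/2; for n ≠ n', ∫_0^π sin(nx)sin(n'x) dx = ∫_0^π cos(nx)cos(n'x) dx = 0; and by product-to-sum, ∫_0^π sin(nx)cos(n'x) dx = ½∫_0^π [sin((n+n')x) + sin((n−n')x)] dx, which is 0 when n+n' is even and 2n/(n²−n'²) when n+n' is odd (it need not vanish on (0, π)). For the constant mode: ∫_0^π 1 dx = π, ∫_0^π cos(nx) dx = 0, ∫_0^π sin(nx) dx = (1−(−1)^n)/n.
  u² squared terms: (5)²·∫1 dx = 25·π = 25*π;  (1)²·∫sin(4x)² dx = 1·π/2 = π/2.
  u² cross terms: 2·(5)·(1)·∫1·sin(4x) dx = 10·(0) = 0.
  So ∫_0^π u² dx = 25*π + π/2 + 0 = 51*π/2.
  (u')² squared terms: (4)²·∫cos(4x)² dx = 16·π/2 = 8*π.
  So ∫_0^π (u')² dx = 8*π.
||u||_{H^1}^2 = (51*π/2) + (8*π) = 67*π/2.


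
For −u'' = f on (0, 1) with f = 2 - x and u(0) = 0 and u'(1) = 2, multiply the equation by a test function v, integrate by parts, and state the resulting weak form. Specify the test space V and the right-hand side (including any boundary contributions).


V = {v ∈ H^1(0, 1) : v(0) = 0} (test functions vanish at x = 0 where u is specified); weak form: ∫_0^1 u'v' dx = ∫_0^1 (2 - x) v dx + 2·v(1) for all v ∈ V.

Multiply both sides by a test function v and integrate from 0 to 1:
  ∫_0^1 −u''(x) v(x) dx = ∫_0^1 f(x) v(x) dx.
Integrate the LHS by parts once:
  ∫_0^1 −u'' v dx = −[u'(x) v(x)]_0^1 + ∫_0^1 u'(x) v'(x) dx.
Thus ∫_0^1 u'(x) v'(x) dx = ∫_0^1 f(x) v(x) dx + [u'(x) v(x)]_0^1.
Choose V so that boundary terms are either known or forced to vanish.
Mixed BC: u(0) = 0 (Dirichlet) and u'(1) = 2 (Neumann). Define V = {v ∈ H^1(0, 1) : v(0) = 0}. Then [u' v]_0^1 = u'(1)·v(1) − u'(0)·0 = 2·v(1).
Weak formulation: find u (satisfying any essential BC) such that ∫_0^1 u'(x) v'(x) dx = ∫_0^1 f v dx + 2·v(1) for all v ∈ V (Dirichlet at 0 absorbed into V; Neumann datum at x = 1 contributes the boundary term).
Substituting f(x) = 2 - x, the right-hand side is ∫_0^1 (2 - x) v dx + 2·v(1).


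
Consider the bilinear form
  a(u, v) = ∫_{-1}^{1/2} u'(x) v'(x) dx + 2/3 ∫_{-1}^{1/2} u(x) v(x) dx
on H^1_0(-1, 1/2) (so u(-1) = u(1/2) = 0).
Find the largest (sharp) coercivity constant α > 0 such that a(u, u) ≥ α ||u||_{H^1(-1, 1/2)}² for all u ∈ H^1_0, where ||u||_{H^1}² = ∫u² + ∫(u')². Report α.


α = 2*(3 + 2*π^2)/(9 + 4*π^2)

Coercivity of a(·,·) on H^1_0(-1, 1/2) means a(u, u) ≥ α ||u||_{H^1}² for every u ∈ H^1_0.
The interval has length L = 3/2, and Poincaré/coercivity depend only on L. Here a(u, u) = ∫(u')² + (2/3)·∫u².
Here 0 < c = 2/3 < 1. The condition a(u,u) ≥ α||u||_{H^1}² reads (1−α)∫(u')² ≥ (α−c)∫u². Any admissible α is ≤ 1 (rapidly oscillating u have ∫u²/∫(u')² → 0), and α = 1 would force 0 ≥ (1−c)∫u², impossible since c < 1; so 1−α > 0. By the sharp Poincaré inequality on H^1_0 of an interval of length L, ∫(u')² ≥ (π/L)²∫u² with equality for the first sine mode sin(π(x−x₀)/L) (x₀ the left endpoint), so the inequality holds for all u iff (1−α)(π/L)² ≥ α − c, i.e. α ≤ ((π/L)² + c)/((π/L)² + 1) = (1 + c(L/π)²)/(1 + (L/π)²). With (π/L)² = 4*π^2/9 and c = 2/3, the largest admissible constant is α = ((π/L)² + c)/((π/L)² + 1).
Simplifying, α = 2*(3 + 2*π^2)/(9 + 4*π^2).


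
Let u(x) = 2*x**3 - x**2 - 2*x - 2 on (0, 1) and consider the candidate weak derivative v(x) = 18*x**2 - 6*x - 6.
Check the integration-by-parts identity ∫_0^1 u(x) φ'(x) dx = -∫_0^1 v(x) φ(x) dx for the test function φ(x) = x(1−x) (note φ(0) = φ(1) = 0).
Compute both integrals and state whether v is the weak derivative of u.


LHS = 1/5, RHS = 3/5. No, v is not the weak derivative of u.

u(x) = 2*x**3 - x**2 - 2*x - 2, classical derivative u'(x) = 6*x**2 - 2*x - 2.
φ(x) = x(1−x), so φ'(x) = 1 - 2*x.
Note φ(0) = φ(1) = 0, so the boundary term u·φ vanishes.
LHS = ∫_0^1 u(x) φ'(x) dx = ∫_0^1 (-4*x^4 + 4*x^3 + 3*x^2 + 2*x - 2) dx. Term by term:
  ∫_0^1 -4*x^4 dx = -4/5;  ∫_0^1 4*x^3 dx = 1;  ∫_0^1 3*x^2 dx = 1;
  ∫_0^1 2*x dx = 1;  ∫_0^1 -2 dx = -2.
Sum: -4/5 + 1 + 1 + 1 − 2 = 1/5.
So LHS = 1/5.
∫_0^1 v(x) φ(x) dx = ∫_0^1 (-18*x^4 + 24*x^3 - 6*x) dx. Term by term:
  ∫_0^1 -18*x^4 dx = -18/5;  ∫_0^1 24*x^3 dx = 6;  ∫_0^1 -6*x dx = -3.
Sum: -18/5 + 6 − 3 = -3/5.
So RHS = -∫_0^1 v(x) φ(x) dx = 3/5.
LHS − RHS = -2/5 ≠ 0, so the identity fails.
(For a valid weak derivative the identity must hold for EVERY test function, in particular this one. The failure shows v is NOT the weak derivative of u.)
Correct weak derivative would be u'(x) = 6*x**2 - 2*x - 2.


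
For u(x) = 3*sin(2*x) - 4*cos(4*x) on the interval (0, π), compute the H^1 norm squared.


||u||_{H^1(0,π)}^2 = 317*π/2

u'(x) = 16*sin(4*x) + 6*cos(2*x).
Expand u² and (u')² and integrate term by term on (0, π), using: for integers n ≥ 1, ∫_0^π sin²(nx) dx = ∫_0^π cos²(nx) dx = π/2; for n ≠ n', ∫_0^π sin(nx)sin(n'x) dx = ∫_0^π cos(nx)cos(n'x) dx = 0; and by product-to-sum, ∫_0^π sin(nx)cos(n'x) dx = ½∫_0^π [sin((n+n')x) + sin((n−n')x)] dx, which is 0 when n+n' is even and 2n/(n²−n'²) when n+n' is odd (it need not vanish on (0, π)).
  u² squared terms: (-4)²·∫cos(4x)² dx = 16·π/2 = 8*π;  (3)²·∫sin(2x)² dx = 9·π/2 = 9*π/2.
  u² cross terms: 2·(-4)·(3)·∫cos(4x)·sin(2x) dx = -24·(0) = 0.
  So ∫_0^π u² dx = 8*π + 9*π/2 + 0 = 25*π/2.
  (u')² squared terms: (6)²·∫cos(2x)² dx = 36·π/2 = 18*π;  (16)²·∫sin(4x)² dx = 256·π/2 = 128*π.
  (u')² cross terms: 2·(6)·(16)·∫cos(2x)·sin(4x) dx = 192·(0) = 0.
  So ∫_0^π (u')² dx = 18*π + 128*π + 0 = 146*π.
||u||_{H^1}^2 = (25*π/2) + (146*π) = 317*π/2.


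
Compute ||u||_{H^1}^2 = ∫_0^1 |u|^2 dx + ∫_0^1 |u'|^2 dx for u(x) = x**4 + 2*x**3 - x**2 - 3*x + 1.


||u||_{H^1}^2 = 2168/315

The H^1 norm (squared) on an interval (0, L) is
  ||u||_{H^1}^2 = ∫_0^L u(x)^2 dx + ∫_0^L u'(x)^2 dx.
Compute u'(x) = 4*x**3 + 6*x**2 - 2*x - 3.
Then u(x)^2 = x**8 + 4*x**7 + 2*x**6 - 10*x**5 - 9*x**4 + 10*x**3 + 7*x**2 - 6*x + 1 and u'(x)^2 = 16*x**6 + 48*x**5 + 20*x**4 - 48*x**3 - 32*x**2 + 12*x + 9.
Integrate each monomial from 0 to 1 using ∫_0^1 c·x^n dx = c·1^(n+1)/(n+1):
  ∫_0^1 u(x)^2 dx = ∫_0^1 (x^8 + 4*x^7 + 2*x^6 - 10*x^5 - 9*x^4 + 10*x^3 + 7*x^2 - 6*x + 1) dx. Term by term:
    ∫_0^1 x^8 dx = 1/9;  ∫_0^1 4*x^7 dx = 1/2;  ∫_0^1 2*x^6 dx = 2/7;
    ∫_0^1 -10*x^5 dx = -5/3;  ∫_0^1 -9*x^4 dx = -9/5;  ∫_0^1 10*x^3 dx = 5/2;
    ∫_0^1 7*x^2 dx = 7/3;  ∫_0^1 -6*x dx = -3;  ∫_0^1 1 dx = 1.
  Sum: 1/9 + 1/2 + 2/7 − 5/3 − 9/5 + 5/2 + 7/3 − 3 + 1 = 83/315.
  ∫_0^1 u'(x)^2 dx = ∫_0^1 (16*x^6 + 48*x^5 + 20*x^4 - 48*x^3 - 32*x^2 + 12*x + 9) dx. Term by term:
    ∫_0^1 16*x^6 dx = 16/7;  ∫_0^1 48*x^5 dx = 8;  ∫_0^1 20*x^4 dx = 4;
    ∫_0^1 -48*x^3 dx = -12;  ∫_0^1 -32*x^2 dx = -32/3;  ∫_0^1 12*x dx = 6;
    ∫_0^1 9 dx = 9.
  Sum: 16/7 + 8 + 4 − 12 − 32/3 + 6 + 9 = 139/21.
Adding: ||u||_{H^1}^2 = 83/315 + 139/21 = 2168/315.


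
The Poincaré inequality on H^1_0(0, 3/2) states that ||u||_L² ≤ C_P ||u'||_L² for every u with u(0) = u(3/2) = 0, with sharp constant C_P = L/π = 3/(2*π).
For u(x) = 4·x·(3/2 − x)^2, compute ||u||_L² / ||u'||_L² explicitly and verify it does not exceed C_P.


||u||_L² / ||u'||_L² = 3*sqrt(14)/28 < C_P = 3/(2*π).

u(x) = 4·x·(3/2 − x)^2, so u'(x) = 12*x^2 - 24*x + 9.
u(x) = 4·x·(3/2 − x)^2 vanishes at x = 0 and x = 3/2, so u ∈ H^1_0(0, 3/2). Differentiate via the product rule and integrate the resulting polynomials term by term.
  ∫_0^3/2 u² dx = ∫_0^3/2 (16*x^6 - 96*x^5 + 216*x^4 - 216*x^3 + 81*x^2) dx. Term by term:
    ∫_0^3/2 16*x^6 dx = 2187/56;  ∫_0^3/2 -96*x^5 dx = -729/4;  ∫_0^3/2 216*x^4 dx = 6561/20;
    ∫_0^3/2 -216*x^3 dx = -2187/8;  ∫_0^3/2 81*x^2 dx = 729/8.
  Sum: 2187/56 − 729/4 + 6561/20 − 2187/8 + 729/8 = 729/280.
  ∫_0^3/2 (u')² dx = ∫_0^3/2 (144*x^4 - 576*x^3 + 792*x^2 - 432*x + 81) dx. Term by term:
    ∫_0^3/2 144*x^4 dx = 2187/10;  ∫_0^3/2 -576*x^3 dx = -729;  ∫_0^3/2 792*x^2 dx = 891;
    ∫_0^3/2 -432*x dx = -486;  ∫_0^3/2 81 dx = 243/2.
  Sum: 2187/10 − 729 + 891 − 486 + 243/2 = 81/5.
∫_0^3/2 u² dx = 729/280, so ||u||_L² = 27*sqrt(70)/140.
∫_0^3/2 (u')² dx = 81/5, so ||u'||_L² = 9*sqrt(5)/5.
Ratio ||u||_L² / ||u'||_L² = 3*sqrt(14)/28.
Sharp Poincaré constant on H^1_0(0, 3/2) is C_P = L/π = 3/(2*π), achieved by sin(2*π/3·x).
A polynomial bump cannot attain the sharp Poincaré constant (only the first sine eigenfunction does), so the ratio is strictly less than C_P, consistent with ||u||_L² ≤ C_P ||u'||_L².


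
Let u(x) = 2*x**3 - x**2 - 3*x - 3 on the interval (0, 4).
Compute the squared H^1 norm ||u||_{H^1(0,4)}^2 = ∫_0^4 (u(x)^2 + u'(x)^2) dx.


||u||_{H^1}^2 = 205400/21

The H^1 norm (squared) on an interval (0, L) is
  ||u||_{H^1}^2 = ∫_0^L u(x)^2 dx + ∫_0^L u'(x)^2 dx.
Compute u'(x) = 6*x**2 - 2*x - 3.
Then u(x)^2 = 4*x**6 - 4*x**5 - 11*x**4 - 6*x**3 + 15*x**2 + 18*x + 9 and u'(x)^2 = 36*x**4 - 24*x**3 - 32*x**2 + 12*x + 9.
Integrate each monomial from 0 to 4 using ∫_0^4 c·x^n dx = c·4^(n+1)/(n+1):
  ∫_0^4 u(x)^2 dx = ∫_0^4 (4*x^6 - 4*x^5 - 11*x^4 - 6*x^3 + 15*x^2 + 18*x + 9) dx. Term by term:
    ∫_0^4 4*x^6 dx = 65536/7;  ∫_0^4 -4*x^5 dx = -8192/3;  ∫_0^4 -11*x^4 dx = -11264/5;
    ∫_0^4 -6*x^3 dx = -384;  ∫_0^4 15*x^2 dx = 320;  ∫_0^4 18*x dx = 144;
    ∫_0^4 9 dx = 36.
  Sum: 65536/7 − 8192/3 − 11264/5 − 384 + 320 + 144 + 36 = 471956/105.
  ∫_0^4 u'(x)^2 dx = ∫_0^4 (36*x^4 - 24*x^3 - 32*x^2 + 12*x + 9) dx. Term by term:
    ∫_0^4 36*x^4 dx = 36864/5;  ∫_0^4 -24*x^3 dx = -1536;  ∫_0^4 -32*x^2 dx = -2048/3;
    ∫_0^4 12*x dx = 96;  ∫_0^4 9 dx = 36.
  Sum: 36864/5 − 1536 − 2048/3 + 96 + 36 = 79292/15.
Adding: ||u||_{H^1}^2 = 471956/105 + 79292/15 = 205400/21.


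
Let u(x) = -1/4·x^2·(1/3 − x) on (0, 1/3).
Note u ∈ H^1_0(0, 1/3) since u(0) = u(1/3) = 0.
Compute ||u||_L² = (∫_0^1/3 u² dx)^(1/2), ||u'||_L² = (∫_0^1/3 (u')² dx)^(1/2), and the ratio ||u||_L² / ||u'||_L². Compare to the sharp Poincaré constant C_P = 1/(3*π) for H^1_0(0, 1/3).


||u||_L² / ||u'||_L² = sqrt(14)/42 < C_P = 1/(3*π).

u(x) = -1/4·x^2·(1/3 − x), so u'(x) = x*(9*x - 2)/12.
u(x) = -1/4·x^2·(1/3 − x) vanishes at x = 0 and x = 1/3, so u ∈ H^1_0(0, 1/3). Differentiate via the product rule and integrate the resulting polynomials term by term.
  ∫_0^1/3 u² dx = ∫_0^1/3 (x^6/16 - x^5/24 + x^4/144) dx. Term by term:
    ∫_0^1/3 x^6/16 dx = 1/244944;  ∫_0^1/3 -x^5/24 dx = -1/104976;  ∫_0^1/3 x^4/144 dx = 1/174960.
  Sum: 1/244944 − 1/104976 + 1/174960 = 1/3674160.
  ∫_0^1/3 (u')² dx = ∫_0^1/3 (9*x^4/16 - x^3/4 + x^2/36) dx. Term by term:
    ∫_0^1/3 9*x^4/16 dx = 1/2160;  ∫_0^1/3 -x^3/4 dx = -1/1296;  ∫_0^1/3 x^2/36 dx = 1/2916.
  Sum: 1/2160 − 1/1296 + 1/2916 = 1/29160.
∫_0^1/3 u² dx = 1/3674160, so ||u||_L² = sqrt(35)/11340.
∫_0^1/3 (u')² dx = 1/29160, so ||u'||_L² = sqrt(10)/540.
Ratio ||u||_L² / ||u'||_L² = sqrt(14)/42.
Sharp Poincaré constant on H^1_0(0, 1/3) is C_P = L/π = 1/(3*π), achieved by sin(3*π·x).
A polynomial bump cannot attain the sharp Poincaré constant (only the first sine eigenfunction does), so the ratio is strictly less than C_P, consistent with ||u||_L² ≤ C_P ||u'||_L².


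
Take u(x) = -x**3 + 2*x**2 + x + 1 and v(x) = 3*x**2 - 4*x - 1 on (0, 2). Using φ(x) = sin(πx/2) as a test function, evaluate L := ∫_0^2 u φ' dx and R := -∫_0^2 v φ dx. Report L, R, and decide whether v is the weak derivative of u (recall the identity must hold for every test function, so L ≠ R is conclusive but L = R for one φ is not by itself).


LHS = -96/π^3 + 4/π, RHS = -4/π + 96/π^3. No, v is not the weak derivative of u.

u(x) = -x**3 + 2*x**2 + x + 1, classical derivative u'(x) = -3*x**2 + 4*x + 1.
φ(x) = sin(πx/2), so φ'(x) = π*cos(π*x/2)/2.
Note φ(0) = φ(2) = 0, so the boundary term u·φ vanishes.
LHS = ∫_0^2 u(x) φ'(x) dx = ∫_0^2 (-π*x^3*cos(π*x/2)/2 + π*x^2*cos(π*x/2) + π*x*cos(π*x/2)/2 + π*cos(π*x/2)/2) dx. Term by term:
  ∫_0^2 π*cos(π*x/2)/2 dx = 0;  ∫_0^2 π*x^2*cos(π*x/2) dx = -16/π;  ∫_0^2 π*x*cos(π*x/2)/2 dx = -4/π;
  ∫_0^2 -π*x^3*cos(π*x/2)/2 dx = -96/π^3 + 24/π.
Sum: 0 − 16/π − 4/π + -96/π^3 + 24/π = -96/π^3 + 4/π.
So LHS = -96/π^3 + 4/π.
∫_0^2 v(x) φ(x) dx = ∫_0^2 (3*x^2*sin(π*x/2) - 4*x*sin(π*x/2) - sin(π*x/2)) dx. Term by term:
  ∫_0^2 -sin(π*x/2) dx = -4/π;  ∫_0^2 -4*x*sin(π*x/2) dx = -16/π;  ∫_0^2 3*x^2*sin(π*x/2) dx = -96/π^3 + 24/π.
Sum: -4/π − 16/π + -96/π^3 + 24/π = -96/π^3 + 4/π.
So RHS = -∫_0^2 v(x) φ(x) dx = -4/π + 96/π^3.
LHS − RHS = -192/π^3 + 8/π ≠ 0, so the identity fails.
(For a valid weak derivative the identity must hold for EVERY test function, in particular this one. The failure shows v is NOT the weak derivative of u.)
Correct weak derivative would be u'(x) = -3*x**2 + 4*x + 1.


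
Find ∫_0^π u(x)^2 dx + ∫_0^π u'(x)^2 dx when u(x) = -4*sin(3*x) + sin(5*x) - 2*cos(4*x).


||u||_{H^1(0,π)}^2 = -19448/63 + 127*π

u'(x) = 8*sin(4*x) - 12*cos(3*x) + 5*cos(5*x).
Expand u² and (u')² and integrate term by term on (0, π), using: for integers n ≥ 1, ∫_0^π sin²(nx) dx = ∫_0^π cos²(nx) dx = π/2; for n ≠ n', ∫_0^π sin(nx)sin(n'x) dx = ∫_0^π cos(nx)cos(n'x) dx = 0; and by product-to-sum, ∫_0^π sin(nx)cos(n'x) dx = ½∫_0^π [sin((n+n')x) + sin((n−n')x)] dx, which is 0 when n+n' is even and 2n/(n²−n'²) when n+n' is odd (it need not vanish on (0, π)).
  u² squared terms: (-4)²·∫sin(3x)² dx = 16·π/2 = 8*π;  (-2)²·∫cos(4x)² dx = 4·π/2 = 2*π;  (1)²·∫sin(5x)² dx = 1·π/2 = π/2.
  u² cross terms: 2·(-4)·(-2)·∫sin(3x)·cos(4x) dx = 16·(-6/7) = -96/7;  2·(-4)·(1)·∫sin(3x)·sin(5x) dx = -8·(0) = 0;  2·(-2)·(1)·∫cos(4x)·sin(5x) dx = -4·(10/9) = -40/9.
  So ∫_0^π u² dx = 8*π + 2*π + π/2 − 96/7 + 0 − 40/9 = -1144/63 + 21*π/2.
  (u')² squared terms: (-12)²·∫cos(3x)² dx = 144·π/2 = 72*π;  (5)²·∫cos(5x)² dx = 25·π/2 = 25*π/2;  (8)²·∫sin(4x)² dx = 64·π/2 = 32*π.
  (u')² cross terms: 2·(-12)·(5)·∫cos(3x)·cos(5x) dx = -120·(0) = 0;  2·(-12)·(8)·∫cos(3x)·sin(4x) dx = -192·(8/7) = -1536/7;  2·(5)·(8)·∫cos(5x)·sin(4x) dx = 80·(-8/9) = -640/9.
  So ∫_0^π (u')² dx = 72*π + 25*π/2 + 32*π + 0 − 1536/7 − 640/9 = -18304/63 + 233*π/2.
||u||_{H^1}^2 = (-1144/63 + 21*π/2) + (-18304/63 + 233*π/2) = -19448/63 + 127*π.


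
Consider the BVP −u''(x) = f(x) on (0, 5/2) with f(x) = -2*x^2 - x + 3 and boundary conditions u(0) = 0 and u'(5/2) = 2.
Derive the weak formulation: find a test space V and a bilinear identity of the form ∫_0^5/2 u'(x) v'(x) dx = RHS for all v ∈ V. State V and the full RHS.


V = {v ∈ H^1(0, 5/2) : v(0) = 0} (test functions vanish at x = 0 where u is specified); weak form: ∫_0^5/2 u'v' dx = ∫_0^5/2 (-2*x^2 - x + 3) v dx + 2·v(5/2) for all v ∈ V.

Multiply both sides by a test function v and integrate from 0 to 5/2:
  ∫_0^5/2 −u''(x) v(x) dx = ∫_0^5/2 f(x) v(x) dx.
Integrate the LHS by parts once:
  ∫_0^5/2 −u'' v dx = −[u'(x) v(x)]_0^5/2 + ∫_0^5/2 u'(x) v'(x) dx.
Thus ∫_0^5/2 u'(x) v'(x) dx = ∫_0^5/2 f(x) v(x) dx + [u'(x) v(x)]_0^5/2.
Choose V so that boundary terms are either known or forced to vanish.
Mixed BC: u(0) = 0 (Dirichlet) and u'(5/2) = 2 (Neumann). Define V = {v ∈ H^1(0, 5/2) : v(0) = 0}. Then [u' v]_0^5/2 = u'(5/2)·v(5/2) − u'(0)·0 = 2·v(5/2).
Weak formulation: find u (satisfying any essential BC) such that ∫_0^5/2 u'(x) v'(x) dx = ∫_0^5/2 f v dx + 2·v(5/2) for all v ∈ V (Dirichlet at 0 absorbed into V; Neumann datum at x = 5/2 contributes the boundary term).
Substituting f(x) = -2*x^2 - x + 3, the right-hand side is ∫_0^5/2 (-2*x^2 - x + 3) v dx + 2·v(5/2).


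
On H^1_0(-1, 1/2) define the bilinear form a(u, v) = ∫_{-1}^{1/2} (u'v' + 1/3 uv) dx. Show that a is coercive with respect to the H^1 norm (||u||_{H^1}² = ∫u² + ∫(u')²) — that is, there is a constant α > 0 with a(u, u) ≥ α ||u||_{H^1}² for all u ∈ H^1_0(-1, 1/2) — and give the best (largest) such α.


α = (3 + 4*π^2)/(9 + 4*π^2)

Coercivity of a(·,·) on H^1_0(-1, 1/2) means a(u, u) ≥ α ||u||_{H^1}² for every u ∈ H^1_0.
The interval has length L = 3/2, and Poincaré/coercivity depend only on L. Here a(u, u) = ∫(u')² + (1/3)·∫u².
Here 0 < c = 1/3 < 1. The condition a(u,u) ≥ α||u||_{H^1}² reads (1−α)∫(u')² ≥ (α−c)∫u². Any admissible α is ≤ 1 (rapidly oscillating u have ∫u²/∫(u')² → 0), and α = 1 would force 0 ≥ (1−c)∫u², impossible since c < 1; so 1−α > 0. By the sharp Poincaré inequality on H^1_0 of an interval of length L, ∫(u')² ≥ (π/L)²∫u² with equality for the first sine mode sin(π(x−x₀)/L) (x₀ the left endpoint), so the inequality holds for all u iff (1−α)(π/L)² ≥ α − c, i.e. α ≤ ((π/L)² + c)/((π/L)² + 1) = (1 + c(L/π)²)/(1 + (L/π)²). With (π/L)² = 4*π^2/9 and c = 1/3, the largest admissible constant is α = ((π/L)² + c)/((π/L)² + 1).
Simplifying, α = (3 + 4*π^2)/(9 + 4*π^2).


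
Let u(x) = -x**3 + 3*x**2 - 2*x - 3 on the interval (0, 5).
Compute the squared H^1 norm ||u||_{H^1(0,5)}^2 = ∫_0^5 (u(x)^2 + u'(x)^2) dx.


||u||_{H^1}^2 = 170305/42

The H^1 norm (squared) on an interval (0, L) is
  ||u||_{H^1}^2 = ∫_0^L u(x)^2 dx + ∫_0^L u'(x)^2 dx.
Compute u'(x) = -3*x**2 + 6*x - 2.
Then u(x)^2 = x**6 - 6*x**5 + 13*x**4 - 6*x**3 - 14*x**2 + 12*x + 9 and u'(x)^2 = 9*x**4 - 36*x**3 + 48*x**2 - 24*x + 4.
Integrate each monomial from 0 to 5 using ∫_0^5 c·x^n dx = c·5^(n+1)/(n+1):
  ∫_0^5 u(x)^2 dx = ∫_0^5 (x^6 - 6*x^5 + 13*x^4 - 6*x^3 - 14*x^2 + 12*x + 9) dx. Term by term:
    ∫_0^5 x^6 dx = 78125/7;  ∫_0^5 -6*x^5 dx = -15625;  ∫_0^5 13*x^4 dx = 8125;
    ∫_0^5 -6*x^3 dx = -1875/2;  ∫_0^5 -14*x^2 dx = -1750/3;  ∫_0^5 12*x dx = 150;
    ∫_0^5 9 dx = 45.
  Sum: 78125/7 − 15625 + 8125 − 1875/2 − 1750/3 + 150 + 45 = 98065/42.
  ∫_0^5 u'(x)^2 dx = ∫_0^5 (9*x^4 - 36*x^3 + 48*x^2 - 24*x + 4) dx. Term by term:
    ∫_0^5 9*x^4 dx = 5625;  ∫_0^5 -36*x^3 dx = -5625;  ∫_0^5 48*x^2 dx = 2000;
    ∫_0^5 -24*x dx = -300;  ∫_0^5 4 dx = 20.
  Sum: 5625 − 5625 + 2000 − 300 + 20 = 1720.
Adding: ||u||_{H^1}^2 = 98065/42 + 1720 = 170305/42.


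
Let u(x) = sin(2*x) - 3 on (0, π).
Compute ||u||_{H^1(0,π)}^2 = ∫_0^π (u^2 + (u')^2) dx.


||u||_{H^1(0,π)}^2 = 23*π/2

u'(x) = 2*cos(2*x).
Expand u² and (u')² and integrate term by term on (0, π), using: for integers n ≥ 1, ∫_0^π sin²(nx) dx = ∫_0^π cos²(nx) dx = π/2; for n ≠ n', ∫_0^π sin(nx)sin(n'x) dx = ∫_0^π cos(nx)cos(n'x) dx = 0; and by product-to-sum, ∫_0^π sin(nx)cos(n'x) dx = ½∫_0^π [sin((n+n')x) + sin((n−n')x)] dx, which is 0 when n+n' is even and 2n/(n²−n'²) when n+n' is odd (it need not vanish on (0, π)). For the constant mode: ∫_0^π 1 dx = π, ∫_0^π cos(nx) dx = 0, ∫_0^π sin(nx) dx = (1−(−1)^n)/n.
  u² squared terms: (-3)²·∫1 dx = 9·π = 9*π;  (1)²·∫sin(2x)² dx = 1·π/2 = π/2.
  u² cross terms: 2·(-3)·(1)·∫1·sin(2x) dx = -6·(0) = 0.
  So ∫_0^π u² dx = 9*π + π/2 + 0 = 19*π/2.
  (u')² squared terms: (2)²·∫cos(2x)² dx = 4·π/2 = 2*π.
  So ∫_0^π (u')² dx = 2*π.
||u||_{H^1}^2 = (19*π/2) + (2*π) = 23*π/2.


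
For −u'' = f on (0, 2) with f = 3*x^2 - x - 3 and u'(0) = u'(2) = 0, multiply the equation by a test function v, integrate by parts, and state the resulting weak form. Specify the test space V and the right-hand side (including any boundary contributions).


V = H^1(0, 2) (no boundary constraint on v; u is determined up to an additive constant); weak form: ∫_0^2 u'v' dx = ∫_0^2 (3*x^2 - x - 3) v dx for all v ∈ V.

Multiply both sides by a test function v and integrate from 0 to 2:
  ∫_0^2 −u''(x) v(x) dx = ∫_0^2 f(x) v(x) dx.
Integrate the LHS by parts once:
  ∫_0^2 −u'' v dx = −[u'(x) v(x)]_0^2 + ∫_0^2 u'(x) v'(x) dx.
Thus ∫_0^2 u'(x) v'(x) dx = ∫_0^2 f(x) v(x) dx + [u'(x) v(x)]_0^2.
Choose V so that boundary terms are either known or forced to vanish.
u has homogeneous Neumann: u'(0) = u'(2) = 0. So [u' v]_0^2 = 0·v(2) − 0·v(0) = 0 for any v; take V = H^1(0, 2).
Weak formulation: find u (satisfying any essential BC) such that ∫_0^2 u'(x) v'(x) dx = ∫_0^2 f v dx for all v ∈ V (homogeneous Neumann, so boundary terms vanish).
Substituting f(x) = 3*x^2 - x - 3, the right-hand side is ∫_0^2 (3*x^2 - x - 3) v dx.
Compatibility check (pure Neumann): taking v ≡ 1 ∈ V gives 0 = ∫_0^2 f dx + (0) − (0), i.e. ∫_0^2 f dx must equal u'(0) − u'(2) = 0. Indeed ∫_0^2 (3*x^2 - x - 3) dx = 0, so the data are compatible. The solution is then unique only up to an additive constant (fix it e.g. by requiring ∫_0^2 u dx = 0).


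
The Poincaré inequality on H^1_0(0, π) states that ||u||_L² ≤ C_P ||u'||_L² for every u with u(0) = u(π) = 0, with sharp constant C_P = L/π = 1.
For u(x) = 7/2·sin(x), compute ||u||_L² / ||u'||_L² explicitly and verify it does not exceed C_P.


||u||_L² / ||u'||_L² = 1 = C_P.

u(x) = 7/2·sin(x), so u'(x) = 7*cos(x)/2.
Writing u(x) = A·sin(kπx/L) with A = 7/2 and k = 1, use ∫_0^L sin²(kπx/L) dx = L/2 and ∫_0^L cos²(kπx/L) dx = L/2.
u² = 49/4·sin²(x) and (u')² = 49/4·cos²(x), and each of sin², cos² integrates to L/2 = π/2 over (0, π).
∫_0^π u² dx = 49*π/8, so ||u||_L² = 7*sqrt(2)*sqrt(π)/4.
∫_0^π (u')² dx = 49*π/8, so ||u'||_L² = 7*sqrt(2)*sqrt(π)/4.
Ratio ||u||_L² / ||u'||_L² = 1.
Sharp Poincaré constant on H^1_0(0, π) is C_P = L/π = 1, achieved by sin(x).
This is the k = 1 eigenfunction (up to amplitude), so the ratio equals the sharp Poincaré constant exactly.


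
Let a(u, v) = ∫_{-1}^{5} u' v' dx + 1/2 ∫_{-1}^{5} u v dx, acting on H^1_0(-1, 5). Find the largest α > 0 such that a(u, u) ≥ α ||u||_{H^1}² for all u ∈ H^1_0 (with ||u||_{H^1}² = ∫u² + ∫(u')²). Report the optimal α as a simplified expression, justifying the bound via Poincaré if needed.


α = (π^2 + 18)/(π^2 + 36)

Coercivity of a(·,·) on H^1_0(-1, 5) means a(u, u) ≥ α ||u||_{H^1}² for every u ∈ H^1_0.
The interval has length L = 6, and Poincaré/coercivity depend only on L. Here a(u, u) = ∫(u')² + (1/2)·∫u².
Here 0 < c = 1/2 < 1. The condition a(u,u) ≥ α||u||_{H^1}² reads (1−α)∫(u')² ≥ (α−c)∫u². Any admissible α is ≤ 1 (rapidly oscillating u have ∫u²/∫(u')² → 0), and α = 1 would force 0 ≥ (1−c)∫u², impossible since c < 1; so 1−α > 0. By the sharp Poincaré inequality on H^1_0 of an interval of length L, ∫(u')² ≥ (π/L)²∫u² with equality for the first sine mode sin(π(x−x₀)/L) (x₀ the left endpoint), so the inequality holds for all u iff (1−α)(π/L)² ≥ α − c, i.e. α ≤ ((π/L)² + c)/((π/L)² + 1) = (1 + c(L/π)²)/(1 + (L/π)²). With (π/L)² = π^2/36 and c = 1/2, the largest admissible constant is α = ((π/L)² + c)/((π/L)² + 1).
Simplifying, α = (π^2 + 18)/(π^2 + 36).


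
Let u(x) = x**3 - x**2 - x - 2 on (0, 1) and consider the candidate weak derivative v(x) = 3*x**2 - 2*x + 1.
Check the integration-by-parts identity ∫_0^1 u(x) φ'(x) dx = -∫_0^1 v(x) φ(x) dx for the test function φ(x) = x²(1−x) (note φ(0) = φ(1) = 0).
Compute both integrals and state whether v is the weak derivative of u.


LHS = 1/12, RHS = -1/12. No, v is not the weak derivative of u.

u(x) = x**3 - x**2 - x - 2, classical derivative u'(x) = 3*x**2 - 2*x - 1.
φ(x) = x²(1−x), so φ'(x) = x*(2 - 3*x).
Note φ(0) = φ(1) = 0, so the boundary term u·φ vanishes.
LHS = ∫_0^1 u(x) φ'(x) dx = ∫_0^1 (-3*x^5 + 5*x^4 + x^3 + 4*x^2 - 4*x) dx. Term by term:
  ∫_0^1 -3*x^5 dx = -1/2;  ∫_0^1 5*x^4 dx = 1;  ∫_0^1 x^3 dx = 1/4;
  ∫_0^1 4*x^2 dx = 4/3;  ∫_0^1 -4*x dx = -2.
Sum: -1/2 + 1 + 1/4 + 4/3 − 2 = 1/12.
So LHS = 1/12.
∫_0^1 v(x) φ(x) dx = ∫_0^1 (-3*x^5 + 5*x^4 - 3*x^3 + x^2) dx. Term by term:
  ∫_0^1 -3*x^5 dx = -1/2;  ∫_0^1 5*x^4 dx = 1;  ∫_0^1 -3*x^3 dx = -3/4;
  ∫_0^1 x^2 dx = 1/3.
Sum: -1/2 + 1 − 3/4 + 1/3 = 1/12.
So RHS = -∫_0^1 v(x) φ(x) dx = -1/12.
LHS − RHS = 1/6 ≠ 0, so the identity fails.
(For a valid weak derivative the identity must hold for EVERY test function, in particular this one. The failure shows v is NOT the weak derivative of u.)
Correct weak derivative would be u'(x) = 3*x**2 - 2*x - 1.


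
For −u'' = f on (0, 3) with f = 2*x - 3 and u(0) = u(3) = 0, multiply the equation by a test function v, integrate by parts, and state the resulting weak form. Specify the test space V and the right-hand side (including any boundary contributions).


V = H^1_0(0, 3) (so v(0) = v(3) = 0); weak form: ∫_0^3 u'v' dx = ∫_0^3 (2*x - 3) v dx for all v ∈ V.

Multiply both sides by a test function v and integrate from 0 to 3:
  ∫_0^3 −u''(x) v(x) dx = ∫_0^3 f(x) v(x) dx.
Integrate the LHS by parts once:
  ∫_0^3 −u'' v dx = −[u'(x) v(x)]_0^3 + ∫_0^3 u'(x) v'(x) dx.
Thus ∫_0^3 u'(x) v'(x) dx = ∫_0^3 f(x) v(x) dx + [u'(x) v(x)]_0^3.
Choose V so that boundary terms are either known or forced to vanish.
u is Dirichlet: u(0) = u(3) = 0. Let V = H^1_0(0, 3); then v(0) = v(3) = 0, and [u' v]_0^3 = 0.
Weak formulation: find u (satisfying any essential BC) such that ∫_0^3 u'(x) v'(x) dx = ∫_0^3 f v dx for all v ∈ V.
Substituting f(x) = 2*x - 3, the right-hand side is ∫_0^3 (2*x - 3) v dx.


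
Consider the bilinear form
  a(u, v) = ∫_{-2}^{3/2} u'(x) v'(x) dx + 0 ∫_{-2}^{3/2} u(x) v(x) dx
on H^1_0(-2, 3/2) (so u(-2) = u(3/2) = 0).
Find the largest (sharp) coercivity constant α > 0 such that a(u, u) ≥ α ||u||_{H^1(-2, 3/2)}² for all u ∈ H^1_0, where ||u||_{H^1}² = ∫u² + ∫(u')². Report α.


α = 4*π^2/(4*π^2 + 49)

Coercivity of a(·,·) on H^1_0(-2, 3/2) means a(u, u) ≥ α ||u||_{H^1}² for every u ∈ H^1_0.
The interval has length L = 7/2, and Poincaré/coercivity depend only on L. Here a(u, u) = ∫(u')² + (0)·∫u².
Here c = 0, so a(u,u) = ∫(u')² alone. The condition a(u,u) ≥ α||u||_{H^1}² reads (1−α)∫(u')² ≥ (α−c)∫u². Any admissible α is ≤ 1 (rapidly oscillating u have ∫u²/∫(u')² → 0), and α = 1 would force 0 ≥ (1−c)∫u², impossible since c < 1; so 1−α > 0. By the sharp Poincaré inequality on H^1_0 of an interval of length L, ∫(u')² ≥ (π/L)²∫u² with equality for the first sine mode sin(π(x−x₀)/L) (x₀ the left endpoint), so the inequality holds for all u iff (1−α)(π/L)² ≥ α − c, i.e. α ≤ ((π/L)² + c)/((π/L)² + 1) = (1 + c(L/π)²)/(1 + (L/π)²). (Direct route, valid since c ≤ 0: Poincaré gives c∫u² ≥ c(L/π)²∫(u')², so a(u,u) ≥ (1 + c(L/π)²)∫(u')², while ||u||_{H^1}² ≤ (1 + (L/π)²)∫(u')²; dividing yields the same α.) With (π/L)² = 4*π^2/49 and c = 0, the largest admissible constant is α = ((π/L)² + c)/((π/L)² + 1).
Simplifying, α = 4*π^2/(4*π^2 + 49).


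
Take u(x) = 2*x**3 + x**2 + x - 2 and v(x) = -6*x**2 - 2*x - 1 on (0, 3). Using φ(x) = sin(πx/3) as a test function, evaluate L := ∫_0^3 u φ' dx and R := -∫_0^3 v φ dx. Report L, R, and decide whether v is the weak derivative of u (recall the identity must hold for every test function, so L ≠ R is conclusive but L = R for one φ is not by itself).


LHS = -186/π + 648/π^3, RHS = -648/π^3 + 186/π. No, v is not the weak derivative of u.

u(x) = 2*x**3 + x**2 + x - 2, classical derivative u'(x) = 6*x**2 + 2*x + 1.
φ(x) = sin(πx/3), so φ'(x) = π*cos(π*x/3)/3.
Note φ(0) = φ(3) = 0, so the boundary term u·φ vanishes.
LHS = ∫_0^3 u(x) φ'(x) dx = ∫_0^3 (2*π*x^3*cos(π*x/3)/3 + π*x^2*cos(π*x/3)/3 + π*x*cos(π*x/3)/3 - 2*π*cos(π*x/3)/3) dx. Term by term:
  ∫_0^3 -2*π*cos(π*x/3)/3 dx = 0;  ∫_0^3 π*x*cos(π*x/3)/3 dx = -6/π;  ∫_0^3 π*x^2*cos(π*x/3)/3 dx = -18/π;
  ∫_0^3 2*π*x^3*cos(π*x/3)/3 dx = -162/π + 648/π^3.
Sum: 0 − 6/π − 18/π + -162/π + 648/π^3 = -186/π + 648/π^3.
So LHS = -186/π + 648/π^3.
∫_0^3 v(x) φ(x) dx = ∫_0^3 (-6*x^2*sin(π*x/3) - 2*x*sin(π*x/3) - sin(π*x/3)) dx. Term by term:
  ∫_0^3 -sin(π*x/3) dx = -6/π;  ∫_0^3 -6*x^2*sin(π*x/3) dx = -162/π + 648/π^3;  ∫_0^3 -2*x*sin(π*x/3) dx = -18/π.
Sum: -6/π + -162/π + 648/π^3 − 18/π = -186/π + 648/π^3.
So RHS = -∫_0^3 v(x) φ(x) dx = -648/π^3 + 186/π.
LHS − RHS = -372/π + 1296/π^3 ≠ 0, so the identity fails.
(For a valid weak derivative the identity must hold for EVERY test function, in particular this one. The failure shows v is NOT the weak derivative of u.)
Correct weak derivative would be u'(x) = 6*x**2 + 2*x + 1.


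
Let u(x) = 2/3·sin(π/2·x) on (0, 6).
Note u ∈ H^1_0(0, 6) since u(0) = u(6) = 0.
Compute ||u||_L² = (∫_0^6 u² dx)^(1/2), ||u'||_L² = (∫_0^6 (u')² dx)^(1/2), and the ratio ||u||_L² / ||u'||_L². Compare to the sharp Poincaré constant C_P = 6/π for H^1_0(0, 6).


||u||_L² / ||u'||_L² = 2/π < C_P = 6/π.

u(x) = 2/3·sin(π/2·x), so u'(x) = π*cos(π*x/2)/3.
Writing u(x) = A·sin(kπx/L) with A = 2/3 and k = 3, use ∫_0^L sin²(kπx/L) dx = L/2 and ∫_0^L cos²(kπx/L) dx = L/2.
u² = 4/9·sin²(π/2·x) and (u')² = π^2/9·cos²(π/2·x), and each of sin², cos² integrates to L/2 = 3 over (0, 6).
∫_0^6 u² dx = 4/3, so ||u||_L² = 2*sqrt(3)/3.
∫_0^6 (u')² dx = π^2/3, so ||u'||_L² = sqrt(3)*π/3.
Ratio ||u||_L² / ||u'||_L² = 2/π.
Sharp Poincaré constant on H^1_0(0, 6) is C_P = L/π = 6/π, achieved by sin(π/6·x).
This is the k = 3 harmonic; the ratio L/(kπ) is strictly less than C_P = L/π, consistent with the sharp inequality ||u||_L² ≤ C_P ||u'||_L².


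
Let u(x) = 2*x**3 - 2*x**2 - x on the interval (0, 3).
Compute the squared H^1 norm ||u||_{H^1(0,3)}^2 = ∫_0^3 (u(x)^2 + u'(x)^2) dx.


||u||_{H^1}^2 = 42711/35

The H^1 norm (squared) on an interval (0, L) is
  ||u||_{H^1}^2 = ∫_0^L u(x)^2 dx + ∫_0^L u'(x)^2 dx.
Compute u'(x) = 6*x**2 - 4*x - 1.
Then u(x)^2 = 4*x**6 - 8*x**5 + 4*x**3 + x**2 and u'(x)^2 = 36*x**4 - 48*x**3 + 4*x**2 + 8*x + 1.
Integrate each monomial from 0 to 3 using ∫_0^3 c·x^n dx = c·3^(n+1)/(n+1):
  ∫_0^3 u(x)^2 dx = ∫_0^3 (4*x^6 - 8*x^5 + 4*x^3 + x^2) dx. Term by term:
    ∫_0^3 4*x^6 dx = 8748/7;  ∫_0^3 -8*x^5 dx = -972;  ∫_0^3 4*x^3 dx = 81;
    ∫_0^3 x^2 dx = 9.
  Sum: 8748/7 − 972 + 81 + 9 = 2574/7.
  ∫_0^3 u'(x)^2 dx = ∫_0^3 (36*x^4 - 48*x^3 + 4*x^2 + 8*x + 1) dx. Term by term:
    ∫_0^3 36*x^4 dx = 8748/5;  ∫_0^3 -48*x^3 dx = -972;  ∫_0^3 4*x^2 dx = 36;
    ∫_0^3 8*x dx = 36;  ∫_0^3 1 dx = 3.
  Sum: 8748/5 − 972 + 36 + 36 + 3 = 4263/5.
Adding: ||u||_{H^1}^2 = 2574/7 + 4263/5 = 42711/35.


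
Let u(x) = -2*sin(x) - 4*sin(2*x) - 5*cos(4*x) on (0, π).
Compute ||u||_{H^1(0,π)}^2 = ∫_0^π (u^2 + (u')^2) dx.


||u||_{H^1(0,π)}^2 = -136/3 + 513*π/2

u'(x) = 20*sin(4*x) - 2*cos(x) - 8*cos(2*x).
Expand u² and (u')² and integrate term by term on (0, π), using: for integers n ≥ 1, ∫_0^π sin²(nx) dx = ∫_0^π cos²(nx) dx = π/2; for n ≠ n', ∫_0^π sin(nx)sin(n'x) dx = ∫_0^π cos(nx)cos(n'x) dx = 0; and by product-to-sum, ∫_0^π sin(nx)cos(n'x) dx = ½∫_0^π [sin((n+n')x) + sin((n−n')x)] dx, which is 0 when n+n' is even and 2n/(n²−n'²) when n+n' is odd (it need not vanish on (0, π)).
  u² squared terms: (-5)²·∫cos(4x)² dx = 25·π/2 = 25*π/2;  (-4)²·∫sin(2x)² dx = 16·π/2 = 8*π;  (-2)²·∫sin(x)² dx = 4·π/2 = 2*π.
  u² cross terms: 2·(-5)·(-4)·∫cos(4x)·sin(2x) dx = 40·(0) = 0;  2·(-5)·(-2)·∫cos(4x)·sin(x) dx = 20·(-2/15) = -8/3;  2·(-4)·(-2)·∫sin(2x)·sin(x) dx = 16·(0) = 0.
  So ∫_0^π u² dx = 25*π/2 + 8*π + 2*π + 0 − 8/3 + 0 = -8/3 + 45*π/2.
  (u')² squared terms: (-8)²·∫cos(2x)² dx = 64·π/2 = 32*π;  (-2)²·∫cos(x)² dx = 4·π/2 = 2*π;  (20)²·∫sin(4x)² dx = 400·π/2 = 200*π.
  (u')² cross terms: 2·(-8)·(-2)·∫cos(2x)·cos(x) dx = 32·(0) = 0;  2·(-8)·(20)·∫cos(2x)·sin(4x) dx = -320·(0) = 0;  2·(-2)·(20)·∫cos(x)·sin(4x) dx = -80·(8/15) = -128/3.
  So ∫_0^π (u')² dx = 32*π + 2*π + 200*π + 0 + 0 − 128/3 = -128/3 + 234*π.
||u||_{H^1}^2 = (-8/3 + 45*π/2) + (-128/3 + 234*π) = -136/3 + 513*π/2.


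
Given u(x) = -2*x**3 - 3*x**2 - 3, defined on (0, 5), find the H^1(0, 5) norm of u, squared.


||u||_{H^1}^2 = 836065/7

The H^1 norm (squared) on an interval (0, L) is
  ||u||_{H^1}^2 = ∫_0^L u(x)^2 dx + ∫_0^L u'(x)^2 dx.
Compute u'(x) = -6*x**2 - 6*x.
Then u(x)^2 = 4*x**6 + 12*x**5 + 9*x**4 + 12*x**3 + 18*x**2 + 9 and u'(x)^2 = 36*x**4 + 72*x**3 + 36*x**2.
Integrate each monomial from 0 to 5 using ∫_0^5 c·x^n dx = c·5^(n+1)/(n+1):
  ∫_0^5 u(x)^2 dx = ∫_0^5 (4*x^6 + 12*x^5 + 9*x^4 + 12*x^3 + 18*x^2 + 9) dx. Term by term:
    ∫_0^5 4*x^6 dx = 312500/7;  ∫_0^5 12*x^5 dx = 31250;  ∫_0^5 9*x^4 dx = 5625;
    ∫_0^5 12*x^3 dx = 1875;  ∫_0^5 18*x^2 dx = 750;  ∫_0^5 9 dx = 45.
  Sum: 312500/7 + 31250 + 5625 + 1875 + 750 + 45 = 589315/7.
  ∫_0^5 u'(x)^2 dx = ∫_0^5 (36*x^4 + 72*x^3 + 36*x^2) dx. Term by term:
    ∫_0^5 36*x^4 dx = 22500;  ∫_0^5 72*x^3 dx = 11250;  ∫_0^5 36*x^2 dx = 1500.
  Sum: 22500 + 11250 + 1500 = 35250.
Adding: ||u||_{H^1}^2 = 589315/7 + 35250 = 836065/7.


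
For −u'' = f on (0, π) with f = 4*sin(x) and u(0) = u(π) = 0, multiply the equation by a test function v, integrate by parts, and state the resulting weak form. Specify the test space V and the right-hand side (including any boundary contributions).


V = H^1_0(0, π) (so v(0) = v(π) = 0); weak form: ∫_0^π u'v' dx = ∫_0^π (4*sin(x)) v dx for all v ∈ V.

Multiply both sides by a test function v and integrate from 0 to π:
  ∫_0^π −u''(x) v(x) dx = ∫_0^π f(x) v(x) dx.
Integrate the LHS by parts once:
  ∫_0^π −u'' v dx = −[u'(x) v(x)]_0^π + ∫_0^π u'(x) v'(x) dx.
Thus ∫_0^π u'(x) v'(x) dx = ∫_0^π f(x) v(x) dx + [u'(x) v(x)]_0^π.
Choose V so that boundary terms are either known or forced to vanish.
u is Dirichlet: u(0) = u(π) = 0. Let V = H^1_0(0, π); then v(0) = v(π) = 0, and [u' v]_0^π = 0.
Weak formulation: find u (satisfying any essential BC) such that ∫_0^π u'(x) v'(x) dx = ∫_0^π f v dx for all v ∈ V.
Substituting f(x) = 4*sin(x), the right-hand side is ∫_0^π (4*sin(x)) v dx.


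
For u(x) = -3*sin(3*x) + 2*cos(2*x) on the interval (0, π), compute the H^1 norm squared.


||u||_{H^1(0,π)}^2 = -72 + 55*π

u'(x) = -4*sin(2*x) - 9*cos(3*x).
Expand u² and (u')² and integrate term by term on (0, π), using: for integers n ≥ 1, ∫_0^π sin²(nx) dx = ∫_0^π cos²(nx) dx = π/2; for n ≠ n', ∫_0^π sin(nx)sin(n'x) dx = ∫_0^π cos(nx)cos(n'x) dx = 0; and by product-to-sum, ∫_0^π sin(nx)cos(n'x) dx = ½∫_0^π [sin((n+n')x) + sin((n−n')x)] dx, which is 0 when n+n' is even and 2n/(n²−n'²) when n+n' is odd (it need not vanish on (0, π)).
  u² squared terms: (-3)²·∫sin(3x)² dx = 9·π/2 = 9*π/2;  (2)²·∫cos(2x)² dx = 4·π/2 = 2*π.
  u² cross terms: 2·(-3)·(2)·∫sin(3x)·cos(2x) dx = -12·(6/5) = -72/5.
  So ∫_0^π u² dx = 9*π/2 + 2*π − 72/5 = -72/5 + 13*π/2.
  (u')² squared terms: (-9)²·∫cos(3x)² dx = 81·π/2 = 81*π/2;  (-4)²·∫sin(2x)² dx = 16·π/2 = 8*π.
  (u')² cross terms: 2·(-9)·(-4)·∫cos(3x)·sin(2x) dx = 72·(-4/5) = -288/5.
  So ∫_0^π (u')² dx = 81*π/2 + 8*π − 288/5 = -288/5 + 97*π/2.
||u||_{H^1}^2 = (-72/5 + 13*π/2) + (-288/5 + 97*π/2) = -72 + 55*π.


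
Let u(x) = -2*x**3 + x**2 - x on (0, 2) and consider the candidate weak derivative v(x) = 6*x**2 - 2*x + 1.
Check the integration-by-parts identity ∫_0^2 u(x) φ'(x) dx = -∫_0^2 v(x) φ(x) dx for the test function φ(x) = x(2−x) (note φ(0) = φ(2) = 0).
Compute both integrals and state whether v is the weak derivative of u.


LHS = 124/15, RHS = -124/15. No, v is not the weak derivative of u.

u(x) = -2*x**3 + x**2 - x, classical derivative u'(x) = -6*x**2 + 2*x - 1.
φ(x) = x(2−x), so φ'(x) = 2 - 2*x.
Note φ(0) = φ(2) = 0, so the boundary term u·φ vanishes.
LHS = ∫_0^2 u(x) φ'(x) dx = ∫_0^2 (4*x^4 - 6*x^3 + 4*x^2 - 2*x) dx. Term by term:
  ∫_0^2 4*x^4 dx = 128/5;  ∫_0^2 -6*x^3 dx = -24;  ∫_0^2 4*x^2 dx = 32/3;
  ∫_0^2 -2*x dx = -4.
Sum: 128/5 − 24 + 32/3 − 4 = 124/15.
So LHS = 124/15.
∫_0^2 v(x) φ(x) dx = ∫_0^2 (-6*x^4 + 14*x^3 - 5*x^2 + 2*x) dx. Term by term:
  ∫_0^2 -6*x^4 dx = -192/5;  ∫_0^2 14*x^3 dx = 56;  ∫_0^2 -5*x^2 dx = -40/3;
  ∫_0^2 2*x dx = 4.
Sum: -192/5 + 56 − 40/3 + 4 = 124/15.
So RHS = -∫_0^2 v(x) φ(x) dx = -124/15.
LHS − RHS = 248/15 ≠ 0, so the identity fails.
(For a valid weak derivative the identity must hold for EVERY test function, in particular this one. The failure shows v is NOT the weak derivative of u.)
Correct weak derivative would be u'(x) = -6*x**2 + 2*x - 1.
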